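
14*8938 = 125132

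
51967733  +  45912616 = 97880349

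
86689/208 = 416 + 161/208 = 416.77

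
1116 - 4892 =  -3776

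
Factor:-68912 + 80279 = 3^3*421^1= 11367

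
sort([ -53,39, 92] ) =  [ - 53, 39, 92 ] 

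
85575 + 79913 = 165488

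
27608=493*56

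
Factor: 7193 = 7193^1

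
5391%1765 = 96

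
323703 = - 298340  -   - 622043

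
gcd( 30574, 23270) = 2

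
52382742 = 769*68118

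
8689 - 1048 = 7641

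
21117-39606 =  - 18489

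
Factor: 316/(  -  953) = - 2^2*79^1*953^( - 1)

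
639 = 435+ 204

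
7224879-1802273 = 5422606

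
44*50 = 2200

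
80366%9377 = 5350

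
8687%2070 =407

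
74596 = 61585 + 13011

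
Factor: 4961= 11^2*41^1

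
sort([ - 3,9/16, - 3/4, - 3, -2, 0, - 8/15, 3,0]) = [ - 3 , - 3, - 2,-3/4, - 8/15, 0  ,  0,9/16, 3 ] 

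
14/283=14/283 = 0.05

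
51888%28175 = 23713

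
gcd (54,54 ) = 54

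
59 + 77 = 136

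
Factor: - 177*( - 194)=2^1*3^1*59^1 * 97^1 =34338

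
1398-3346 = -1948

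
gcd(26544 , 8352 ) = 48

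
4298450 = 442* 9725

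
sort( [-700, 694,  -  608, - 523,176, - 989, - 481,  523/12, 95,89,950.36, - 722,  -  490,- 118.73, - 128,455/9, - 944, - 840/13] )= [ - 989,  -  944,- 722, - 700, - 608 , - 523,  -  490,-481, - 128, - 118.73, - 840/13,523/12,455/9,89, 95,176, 694,950.36] 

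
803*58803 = 47218809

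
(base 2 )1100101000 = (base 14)41A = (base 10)808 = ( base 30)QS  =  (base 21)1HA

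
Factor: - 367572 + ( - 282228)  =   - 649800 = -2^3 * 3^2*5^2*19^2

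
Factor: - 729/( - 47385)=5^( - 1)*13^( - 1)  =  1/65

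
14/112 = 1/8 = 0.12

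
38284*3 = 114852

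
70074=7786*9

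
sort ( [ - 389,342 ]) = [  -  389,  342 ] 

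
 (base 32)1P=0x39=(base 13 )45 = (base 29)1s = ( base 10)57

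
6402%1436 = 658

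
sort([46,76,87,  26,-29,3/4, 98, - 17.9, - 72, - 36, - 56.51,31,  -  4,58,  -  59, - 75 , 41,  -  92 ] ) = [-92, - 75, - 72, - 59, - 56.51, - 36,  -  29,-17.9, - 4,3/4,26 , 31, 41,46,58, 76,87,98 ]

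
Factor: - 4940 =-2^2*5^1*13^1*19^1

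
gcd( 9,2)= 1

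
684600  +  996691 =1681291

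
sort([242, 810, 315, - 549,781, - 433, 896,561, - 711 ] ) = [-711, - 549 ,-433 , 242, 315,561 , 781, 810,896]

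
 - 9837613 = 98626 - 9936239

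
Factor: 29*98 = 2842 = 2^1* 7^2*29^1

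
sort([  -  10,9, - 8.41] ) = [ - 10, - 8.41,9 ]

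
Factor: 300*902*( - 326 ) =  - 2^4*3^1*5^2*11^1*41^1*163^1=- 88215600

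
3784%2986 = 798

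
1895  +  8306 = 10201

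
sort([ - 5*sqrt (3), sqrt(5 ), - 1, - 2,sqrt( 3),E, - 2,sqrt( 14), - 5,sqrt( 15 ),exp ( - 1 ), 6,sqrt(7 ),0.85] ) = [ - 5*sqrt( 3 ), - 5, - 2, - 2, - 1,  exp( - 1), 0.85,sqrt( 3 ),sqrt(5),sqrt(7 ), E, sqrt( 14 ), sqrt(15),6 ]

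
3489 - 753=2736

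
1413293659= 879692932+533600727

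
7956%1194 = 792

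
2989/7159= 2989/7159= 0.42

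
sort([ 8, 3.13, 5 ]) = [ 3.13,  5 , 8]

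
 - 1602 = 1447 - 3049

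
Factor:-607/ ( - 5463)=1/9 = 3^( - 2 )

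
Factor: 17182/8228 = 2^( - 1 )*17^(- 1)*71^1 =71/34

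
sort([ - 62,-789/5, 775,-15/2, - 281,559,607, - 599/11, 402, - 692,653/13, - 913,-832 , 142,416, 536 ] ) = [-913,  -  832,-692,-281, - 789/5, - 62,-599/11, - 15/2, 653/13, 142 , 402, 416, 536, 559, 607,775]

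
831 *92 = 76452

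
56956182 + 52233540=109189722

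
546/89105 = 546/89105 = 0.01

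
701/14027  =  701/14027  =  0.05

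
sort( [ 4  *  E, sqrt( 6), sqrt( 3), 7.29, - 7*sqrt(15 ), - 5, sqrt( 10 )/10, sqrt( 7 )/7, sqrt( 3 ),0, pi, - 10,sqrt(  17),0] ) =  [-7*sqrt(15), - 10, - 5,0, 0, sqrt( 10)/10, sqrt( 7 ) /7,  sqrt ( 3 ),sqrt(3 ), sqrt( 6),  pi, sqrt( 17),  7.29, 4*E]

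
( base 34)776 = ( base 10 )8336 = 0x2090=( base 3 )102102202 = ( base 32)84G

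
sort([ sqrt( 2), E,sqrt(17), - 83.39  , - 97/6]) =[ - 83.39, - 97/6,sqrt( 2), E, sqrt( 17 ) ] 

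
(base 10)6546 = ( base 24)b8i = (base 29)7ML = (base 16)1992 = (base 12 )3956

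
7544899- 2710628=4834271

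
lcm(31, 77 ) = 2387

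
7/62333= 7/62333 = 0.00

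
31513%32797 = 31513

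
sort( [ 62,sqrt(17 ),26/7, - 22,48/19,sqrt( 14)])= [ - 22 , 48/19,  26/7,sqrt( 14),sqrt( 17 ),62 ] 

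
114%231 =114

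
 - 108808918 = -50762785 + -58046133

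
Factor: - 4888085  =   - 5^1*647^1*1511^1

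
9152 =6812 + 2340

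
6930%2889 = 1152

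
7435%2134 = 1033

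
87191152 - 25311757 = 61879395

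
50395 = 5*10079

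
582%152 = 126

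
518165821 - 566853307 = - 48687486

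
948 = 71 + 877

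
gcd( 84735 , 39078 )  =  9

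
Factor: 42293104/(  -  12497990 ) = -21146552/6248995 =-2^3 * 5^(  -  1) * 7^1*377617^1*1249799^(-1)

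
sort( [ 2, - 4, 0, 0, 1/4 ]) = [ - 4, 0,  0, 1/4, 2]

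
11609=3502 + 8107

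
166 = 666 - 500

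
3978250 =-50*(-79565 )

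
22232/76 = 5558/19 = 292.53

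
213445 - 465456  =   - 252011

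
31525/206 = 31525/206 = 153.03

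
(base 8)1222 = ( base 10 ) 658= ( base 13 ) 3b8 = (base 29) MK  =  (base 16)292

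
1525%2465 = 1525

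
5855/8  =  731+7/8 = 731.88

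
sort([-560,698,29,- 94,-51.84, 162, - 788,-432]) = [-788, - 560,-432,-94  ,-51.84, 29 , 162, 698 ] 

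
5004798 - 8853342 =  - 3848544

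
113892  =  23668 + 90224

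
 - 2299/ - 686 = 2299/686 = 3.35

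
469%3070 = 469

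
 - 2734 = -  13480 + 10746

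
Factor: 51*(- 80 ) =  - 4080  =  - 2^4*3^1*5^1*17^1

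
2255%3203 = 2255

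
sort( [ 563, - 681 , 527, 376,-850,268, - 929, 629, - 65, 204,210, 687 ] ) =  [- 929, - 850, - 681, - 65,204,210,268, 376,527,563,629, 687 ] 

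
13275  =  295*45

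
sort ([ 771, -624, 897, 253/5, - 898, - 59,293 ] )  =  [ - 898, - 624,-59,  253/5,293,  771, 897]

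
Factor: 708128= 2^5* 22129^1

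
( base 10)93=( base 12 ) 79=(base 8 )135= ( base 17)58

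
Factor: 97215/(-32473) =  - 3^1*5^1*7^ ( - 1)*4639^( - 1)*6481^1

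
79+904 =983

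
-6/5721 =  - 2/1907 = -0.00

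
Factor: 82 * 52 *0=0^1 = 0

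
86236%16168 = 5396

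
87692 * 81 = 7103052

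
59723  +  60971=120694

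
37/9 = 4 + 1/9 = 4.11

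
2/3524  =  1/1762 = 0.00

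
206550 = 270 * 765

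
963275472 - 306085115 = 657190357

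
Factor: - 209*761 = -159049 = - 11^1*19^1*761^1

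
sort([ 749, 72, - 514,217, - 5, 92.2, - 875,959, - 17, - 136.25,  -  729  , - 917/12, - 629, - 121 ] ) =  [ - 875,- 729,-629, - 514, - 136.25, - 121, - 917/12, - 17, - 5,  72, 92.2,217,749,959]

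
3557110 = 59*60290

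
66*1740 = 114840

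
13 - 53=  - 40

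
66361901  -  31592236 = 34769665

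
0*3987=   0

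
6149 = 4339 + 1810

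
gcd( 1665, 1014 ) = 3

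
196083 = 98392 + 97691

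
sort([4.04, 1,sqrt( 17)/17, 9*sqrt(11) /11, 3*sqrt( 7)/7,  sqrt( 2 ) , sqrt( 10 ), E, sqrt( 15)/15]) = [sqrt( 17)/17, sqrt(15 )/15, 1  ,  3*sqrt( 7)/7, sqrt ( 2),9 * sqrt( 11 ) /11, E,sqrt(10 ), 4.04 ]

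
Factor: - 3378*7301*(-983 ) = 2^1 *3^1 * 7^2*149^1* 563^1*983^1 =24243510774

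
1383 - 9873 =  - 8490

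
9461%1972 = 1573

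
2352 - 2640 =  - 288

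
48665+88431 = 137096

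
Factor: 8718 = 2^1 * 3^1*1453^1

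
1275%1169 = 106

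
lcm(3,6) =6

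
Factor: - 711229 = - 17^2*23^1*107^1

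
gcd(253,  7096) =1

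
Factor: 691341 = 3^1*7^2*4703^1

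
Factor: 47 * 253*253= 11^2 * 23^2*47^1 = 3008423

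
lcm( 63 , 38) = 2394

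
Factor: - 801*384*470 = -2^8*3^3 * 5^1*47^1*89^1 = - 144564480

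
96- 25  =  71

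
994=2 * 497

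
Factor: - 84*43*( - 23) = 2^2*3^1*7^1*23^1*43^1 = 83076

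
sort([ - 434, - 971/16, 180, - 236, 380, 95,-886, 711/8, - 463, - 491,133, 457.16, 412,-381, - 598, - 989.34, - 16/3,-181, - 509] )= [- 989.34, - 886, - 598,  -  509, - 491, - 463, - 434, - 381, - 236, - 181, - 971/16, - 16/3,711/8, 95,133, 180,380, 412,  457.16 ]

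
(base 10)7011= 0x1b63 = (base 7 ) 26304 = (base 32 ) 6R3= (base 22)EAF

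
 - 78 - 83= - 161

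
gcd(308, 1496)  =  44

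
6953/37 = 187 + 34/37 =187.92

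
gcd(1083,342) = 57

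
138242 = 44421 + 93821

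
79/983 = 79/983 = 0.08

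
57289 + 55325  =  112614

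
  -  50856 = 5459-56315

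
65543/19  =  3449 +12/19 = 3449.63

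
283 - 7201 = -6918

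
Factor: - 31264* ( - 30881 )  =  965463584 = 2^5 *977^1 * 30881^1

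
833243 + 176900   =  1010143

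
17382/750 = 2897/125  =  23.18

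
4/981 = 4/981 = 0.00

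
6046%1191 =91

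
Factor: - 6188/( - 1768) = 2^(-1)*7^1 = 7/2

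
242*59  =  14278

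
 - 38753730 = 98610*( - 393) 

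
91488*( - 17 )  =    -  1555296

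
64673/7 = 9239 =9239.00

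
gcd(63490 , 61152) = 14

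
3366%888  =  702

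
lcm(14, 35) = 70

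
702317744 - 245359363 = 456958381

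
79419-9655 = 69764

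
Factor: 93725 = 5^2*23^1*163^1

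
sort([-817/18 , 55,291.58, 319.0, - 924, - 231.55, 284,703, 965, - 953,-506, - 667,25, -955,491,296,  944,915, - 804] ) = [ - 955 , - 953 , - 924, - 804, - 667, - 506,-231.55,-817/18,25, 55, 284,291.58, 296, 319.0,491, 703,915, 944 , 965] 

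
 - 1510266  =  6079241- 7589507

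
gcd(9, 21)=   3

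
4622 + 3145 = 7767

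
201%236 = 201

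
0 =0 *96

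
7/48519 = 7/48519 = 0.00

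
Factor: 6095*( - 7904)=-48174880 = -  2^5*5^1*13^1*19^1*23^1 *53^1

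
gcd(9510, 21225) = 15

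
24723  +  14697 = 39420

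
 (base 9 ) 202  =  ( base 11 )13A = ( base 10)164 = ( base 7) 323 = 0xa4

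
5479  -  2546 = 2933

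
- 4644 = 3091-7735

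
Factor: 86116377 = 3^1 * 1093^1 * 26263^1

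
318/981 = 106/327 = 0.32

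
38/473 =38/473 = 0.08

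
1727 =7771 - 6044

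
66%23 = 20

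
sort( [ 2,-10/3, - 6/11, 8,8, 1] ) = [ - 10/3,-6/11,1,  2, 8 , 8 ]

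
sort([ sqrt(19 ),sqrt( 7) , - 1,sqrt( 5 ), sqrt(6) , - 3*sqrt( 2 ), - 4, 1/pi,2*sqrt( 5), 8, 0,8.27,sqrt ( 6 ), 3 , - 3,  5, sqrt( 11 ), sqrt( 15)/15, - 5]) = [-5, - 3 * sqrt( 2),  -  4,-3, -1, 0, sqrt( 15)/15, 1/pi,sqrt( 5 ),sqrt( 6),sqrt( 6 ),sqrt( 7 ), 3, sqrt( 11),sqrt (19),2*sqrt(5),5, 8, 8.27]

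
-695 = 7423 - 8118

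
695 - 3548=-2853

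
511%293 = 218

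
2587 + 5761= 8348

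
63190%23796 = 15598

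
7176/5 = 7176/5 =1435.20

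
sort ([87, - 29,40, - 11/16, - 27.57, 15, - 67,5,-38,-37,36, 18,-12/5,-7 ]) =[ - 67,  -  38, - 37, - 29,- 27.57, - 7, - 12/5, - 11/16,5  ,  15, 18, 36,40, 87]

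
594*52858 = 31397652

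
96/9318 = 16/1553  =  0.01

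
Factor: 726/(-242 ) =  - 3^1= -3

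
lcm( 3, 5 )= 15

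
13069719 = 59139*221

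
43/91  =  43/91  =  0.47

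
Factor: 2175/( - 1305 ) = -5/3=- 3^( - 1)*5^1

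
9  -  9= 0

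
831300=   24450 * 34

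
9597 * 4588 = 44031036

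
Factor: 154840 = 2^3*5^1*7^2*79^1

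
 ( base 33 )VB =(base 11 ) 860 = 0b10000001010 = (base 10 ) 1034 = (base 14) 53C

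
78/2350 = 39/1175 = 0.03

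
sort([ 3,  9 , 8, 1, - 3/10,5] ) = [-3/10,  1, 3,5,8,9]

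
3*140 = 420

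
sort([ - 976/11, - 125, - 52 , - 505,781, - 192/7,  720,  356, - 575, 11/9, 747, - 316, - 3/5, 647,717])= [  -  575, - 505, - 316, - 125, - 976/11, - 52, - 192/7, - 3/5, 11/9, 356,647, 717, 720, 747,  781 ] 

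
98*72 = 7056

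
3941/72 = 3941/72 = 54.74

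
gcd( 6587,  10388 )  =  7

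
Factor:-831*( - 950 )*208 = 2^5*3^1*5^2*13^1*19^1*277^1= 164205600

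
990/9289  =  990/9289 = 0.11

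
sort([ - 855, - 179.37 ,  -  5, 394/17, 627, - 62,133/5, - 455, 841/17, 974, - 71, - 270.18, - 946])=[  -  946, - 855, - 455, - 270.18, - 179.37, - 71, - 62, -5,394/17,133/5, 841/17, 627 , 974] 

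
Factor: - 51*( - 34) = 1734 = 2^1*3^1*17^2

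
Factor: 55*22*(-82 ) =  - 2^2*5^1*11^2*41^1 = -  99220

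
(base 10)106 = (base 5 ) 411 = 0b1101010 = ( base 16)6A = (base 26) 42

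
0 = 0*8881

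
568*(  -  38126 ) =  - 21655568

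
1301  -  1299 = 2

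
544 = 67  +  477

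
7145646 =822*8693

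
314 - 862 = - 548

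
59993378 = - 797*(-75274)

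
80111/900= 89 + 11/900 = 89.01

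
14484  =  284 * 51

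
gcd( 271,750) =1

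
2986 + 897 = 3883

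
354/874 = 177/437 =0.41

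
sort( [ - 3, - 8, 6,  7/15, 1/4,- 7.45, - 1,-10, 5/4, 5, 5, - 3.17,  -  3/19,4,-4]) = [-10, - 8,-7.45, - 4,-3.17,-3, - 1, - 3/19, 1/4, 7/15,5/4,4, 5,5,  6]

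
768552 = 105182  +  663370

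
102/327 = 34/109 = 0.31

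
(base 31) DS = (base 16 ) 1AF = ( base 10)431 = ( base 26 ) gf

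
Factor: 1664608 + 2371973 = 4036581 = 3^3*149503^1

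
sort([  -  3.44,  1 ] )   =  [ - 3.44, 1 ]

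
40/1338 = 20/669 = 0.03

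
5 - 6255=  - 6250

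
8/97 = 8/97 = 0.08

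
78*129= 10062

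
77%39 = 38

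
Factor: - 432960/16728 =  - 2^3*5^1*11^1*17^ (-1)  =  - 440/17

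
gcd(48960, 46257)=51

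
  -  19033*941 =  - 17910053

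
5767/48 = 5767/48= 120.15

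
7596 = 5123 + 2473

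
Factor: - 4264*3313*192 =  - 2712313344 =- 2^9*3^1*13^1 *41^1 * 3313^1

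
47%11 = 3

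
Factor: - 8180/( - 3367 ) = 2^2*5^1*7^(  -  1)*13^( - 1)*37^ (  -  1 )*409^1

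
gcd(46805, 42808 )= 1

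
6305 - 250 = 6055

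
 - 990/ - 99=10/1 = 10.00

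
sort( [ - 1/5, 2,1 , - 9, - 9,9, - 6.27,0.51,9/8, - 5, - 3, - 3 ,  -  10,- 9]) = [ - 10,- 9, - 9, -9, - 6.27, - 5, - 3, - 3, - 1/5, 0.51,1,9/8,2 , 9] 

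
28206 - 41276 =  - 13070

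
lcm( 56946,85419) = 170838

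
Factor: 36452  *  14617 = 2^2*13^1*47^1*311^1*701^1 = 532818884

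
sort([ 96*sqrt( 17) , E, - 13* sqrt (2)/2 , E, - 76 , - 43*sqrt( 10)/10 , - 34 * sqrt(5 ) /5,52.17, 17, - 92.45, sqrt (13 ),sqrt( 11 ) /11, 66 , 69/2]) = [ - 92.45,-76,-34*sqrt( 5 )/5,-43 *sqrt (10)/10 ,-13*sqrt( 2 ) /2,sqrt( 11 ) /11, E, E, sqrt(13),17 , 69/2, 52.17, 66,96 * sqrt ( 17 )]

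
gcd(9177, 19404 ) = 21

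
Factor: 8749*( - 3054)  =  -26719446= - 2^1 * 3^1 * 13^1*509^1*673^1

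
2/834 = 1/417  =  0.00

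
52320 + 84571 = 136891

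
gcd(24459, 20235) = 3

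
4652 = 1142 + 3510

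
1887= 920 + 967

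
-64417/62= - 1039 + 1/62 = -1038.98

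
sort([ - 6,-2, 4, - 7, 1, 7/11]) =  [ - 7,-6,-2,7/11,1, 4 ]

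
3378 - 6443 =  - 3065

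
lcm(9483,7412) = 644844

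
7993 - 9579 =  - 1586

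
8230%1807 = 1002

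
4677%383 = 81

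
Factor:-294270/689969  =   - 2^1*3^1*5^1* 7^( - 2)  *  17^1*577^1*14081^( - 1 ) 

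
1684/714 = 842/357=2.36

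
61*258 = 15738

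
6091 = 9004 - 2913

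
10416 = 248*42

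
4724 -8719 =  - 3995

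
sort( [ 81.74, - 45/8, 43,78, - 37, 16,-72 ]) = [ - 72, - 37, - 45/8, 16, 43, 78, 81.74 ] 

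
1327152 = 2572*516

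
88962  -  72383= 16579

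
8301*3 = 24903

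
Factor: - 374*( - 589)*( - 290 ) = -63882940 = - 2^2*5^1*11^1*17^1*19^1*29^1*31^1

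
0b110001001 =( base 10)393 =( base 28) e1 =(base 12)289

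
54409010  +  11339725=65748735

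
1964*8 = 15712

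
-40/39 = - 40/39 = -1.03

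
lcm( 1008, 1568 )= 14112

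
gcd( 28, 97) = 1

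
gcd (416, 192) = 32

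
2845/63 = 2845/63 = 45.16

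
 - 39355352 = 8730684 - 48086036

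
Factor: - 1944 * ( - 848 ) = 1648512 = 2^7*3^5 * 53^1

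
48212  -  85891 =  - 37679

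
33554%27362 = 6192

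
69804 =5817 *12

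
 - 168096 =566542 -734638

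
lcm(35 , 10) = 70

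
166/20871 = 166/20871 =0.01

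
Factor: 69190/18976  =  34595/9488 =2^( -4 )*5^1*11^1*17^1*37^1*593^( - 1)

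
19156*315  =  6034140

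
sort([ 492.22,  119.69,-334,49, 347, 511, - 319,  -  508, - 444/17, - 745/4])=[ - 508,-334, - 319, - 745/4, - 444/17, 49, 119.69, 347,492.22, 511 ]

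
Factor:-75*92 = - 2^2 * 3^1*5^2*23^1 = -6900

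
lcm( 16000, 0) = 0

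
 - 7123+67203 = 60080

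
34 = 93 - 59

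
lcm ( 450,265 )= 23850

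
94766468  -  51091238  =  43675230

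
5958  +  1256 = 7214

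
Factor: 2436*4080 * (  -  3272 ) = - 32520015360 = - 2^9*3^2*5^1*7^1*17^1*29^1*409^1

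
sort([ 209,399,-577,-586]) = [-586, - 577, 209, 399 ] 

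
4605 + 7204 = 11809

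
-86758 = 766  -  87524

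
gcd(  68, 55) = 1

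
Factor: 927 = 3^2*103^1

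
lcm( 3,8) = 24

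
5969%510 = 359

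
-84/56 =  - 3/2 = -1.50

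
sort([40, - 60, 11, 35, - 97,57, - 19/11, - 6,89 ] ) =[-97 ,-60, - 6, - 19/11, 11,35,40,57,89]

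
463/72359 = 463/72359 = 0.01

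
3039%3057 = 3039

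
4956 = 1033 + 3923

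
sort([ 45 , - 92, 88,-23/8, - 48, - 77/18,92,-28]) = [  -  92, -48, -28, - 77/18, - 23/8, 45, 88,92]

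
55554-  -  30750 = 86304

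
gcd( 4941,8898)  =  3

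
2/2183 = 2/2183 = 0.00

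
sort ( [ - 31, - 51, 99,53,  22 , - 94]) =[ - 94,-51, - 31,  22,53,99]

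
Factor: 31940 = 2^2 *5^1*1597^1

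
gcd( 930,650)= 10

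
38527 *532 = 20496364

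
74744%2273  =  2008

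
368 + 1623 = 1991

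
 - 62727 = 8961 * (-7 ) 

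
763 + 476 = 1239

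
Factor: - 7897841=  - 7^1*139^1*8117^1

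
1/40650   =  1/40650=   0.00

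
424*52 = 22048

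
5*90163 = 450815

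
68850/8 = 8606+1/4 = 8606.25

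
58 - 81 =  - 23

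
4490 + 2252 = 6742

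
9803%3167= 302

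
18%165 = 18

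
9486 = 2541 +6945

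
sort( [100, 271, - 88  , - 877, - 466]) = [ - 877 , - 466, - 88, 100,  271]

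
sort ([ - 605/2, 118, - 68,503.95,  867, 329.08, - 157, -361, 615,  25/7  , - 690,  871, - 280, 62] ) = [ - 690,  -  361, -605/2, - 280,  -  157,- 68, 25/7, 62,  118, 329.08,503.95, 615,867,871] 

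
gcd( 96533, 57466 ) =1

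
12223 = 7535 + 4688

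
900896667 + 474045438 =1374942105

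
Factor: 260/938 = 2^1*5^1*7^ ( - 1) * 13^1*67^(-1)= 130/469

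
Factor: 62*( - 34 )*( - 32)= 2^7*17^1*31^1 = 67456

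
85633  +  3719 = 89352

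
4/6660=1/1665  =  0.00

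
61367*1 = 61367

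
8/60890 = 4/30445 = 0.00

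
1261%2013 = 1261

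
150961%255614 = 150961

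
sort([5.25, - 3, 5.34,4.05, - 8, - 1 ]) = [ - 8, - 3,-1,4.05, 5.25,5.34] 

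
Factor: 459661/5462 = 2^( - 1)*173^1*2657^1*2731^(-1 )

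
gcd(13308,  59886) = 6654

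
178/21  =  8 + 10/21 = 8.48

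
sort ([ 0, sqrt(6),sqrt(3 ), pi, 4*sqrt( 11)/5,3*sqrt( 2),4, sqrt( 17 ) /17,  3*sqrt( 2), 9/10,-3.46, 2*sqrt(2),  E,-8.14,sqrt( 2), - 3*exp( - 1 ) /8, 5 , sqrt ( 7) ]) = [ - 8.14,-3.46,-3*exp( - 1 )/8,0 , sqrt(17)/17, 9/10,sqrt( 2 ), sqrt(3 ) , sqrt ( 6),sqrt( 7 ),  4 * sqrt (11)/5, E,2*sqrt(2), pi,4,3*sqrt( 2),3*sqrt( 2 ),5 ] 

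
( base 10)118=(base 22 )58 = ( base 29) 42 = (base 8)166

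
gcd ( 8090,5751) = 1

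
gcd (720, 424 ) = 8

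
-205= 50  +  - 255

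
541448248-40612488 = 500835760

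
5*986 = 4930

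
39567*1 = 39567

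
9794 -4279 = 5515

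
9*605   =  5445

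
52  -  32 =20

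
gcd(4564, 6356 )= 28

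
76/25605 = 76/25605 = 0.00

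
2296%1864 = 432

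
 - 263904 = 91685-355589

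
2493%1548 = 945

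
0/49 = 0 = 0.00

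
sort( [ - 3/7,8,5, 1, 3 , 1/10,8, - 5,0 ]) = [-5, - 3/7, 0,1/10, 1,  3,5,8, 8 ] 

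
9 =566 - 557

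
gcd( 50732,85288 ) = 4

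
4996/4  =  1249 = 1249.00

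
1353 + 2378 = 3731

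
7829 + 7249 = 15078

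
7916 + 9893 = 17809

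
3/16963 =3/16963 = 0.00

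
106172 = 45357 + 60815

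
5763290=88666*65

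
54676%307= 30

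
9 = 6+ 3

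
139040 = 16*8690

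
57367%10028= 7227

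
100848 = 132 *764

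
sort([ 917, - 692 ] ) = [ - 692,917]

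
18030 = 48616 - 30586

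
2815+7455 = 10270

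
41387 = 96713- 55326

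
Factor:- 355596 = -2^2*3^1*29633^1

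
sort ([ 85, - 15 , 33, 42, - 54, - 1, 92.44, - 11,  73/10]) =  [ - 54, - 15  , - 11, - 1, 73/10,  33, 42,85, 92.44 ]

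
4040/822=4 + 376/411   =  4.91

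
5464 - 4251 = 1213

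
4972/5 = 4972/5 = 994.40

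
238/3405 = 238/3405 =0.07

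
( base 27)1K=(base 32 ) 1f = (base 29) 1i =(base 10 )47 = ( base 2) 101111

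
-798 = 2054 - 2852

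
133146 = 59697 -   -  73449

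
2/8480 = 1/4240 = 0.00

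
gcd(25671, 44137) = 1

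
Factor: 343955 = 5^1*68791^1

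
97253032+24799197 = 122052229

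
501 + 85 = 586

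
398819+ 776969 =1175788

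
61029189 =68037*897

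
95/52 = 1 + 43/52 = 1.83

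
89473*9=805257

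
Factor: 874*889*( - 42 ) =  - 32633412 = - 2^2*3^1*7^2*19^1*23^1*127^1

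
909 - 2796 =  - 1887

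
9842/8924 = 4921/4462 = 1.10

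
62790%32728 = 30062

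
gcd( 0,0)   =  0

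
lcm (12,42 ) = 84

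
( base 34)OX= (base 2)1101010001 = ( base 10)849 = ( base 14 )449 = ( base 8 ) 1521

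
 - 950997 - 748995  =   - 1699992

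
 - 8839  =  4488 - 13327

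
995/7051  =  995/7051 = 0.14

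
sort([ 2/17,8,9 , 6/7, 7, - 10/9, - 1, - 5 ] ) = [ - 5, - 10/9,-1, 2/17, 6/7, 7,8 , 9] 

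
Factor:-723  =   - 3^1 * 241^1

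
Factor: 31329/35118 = 3481/3902 = 2^( -1)*59^2*1951^( - 1 ) 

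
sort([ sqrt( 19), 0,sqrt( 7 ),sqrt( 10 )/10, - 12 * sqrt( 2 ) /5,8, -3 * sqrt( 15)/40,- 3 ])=[ - 12  *  sqrt (2 ) /5,  -  3,  -  3* sqrt(15)/40, 0,  sqrt(10 )/10,sqrt(7 ), sqrt(19),8]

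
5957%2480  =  997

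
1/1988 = 1/1988 = 0.00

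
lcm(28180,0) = 0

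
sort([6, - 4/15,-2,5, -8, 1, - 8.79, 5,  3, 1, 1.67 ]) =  [  -  8.79, - 8, - 2, - 4/15,1,1, 1.67, 3, 5, 5, 6]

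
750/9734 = 375/4867 = 0.08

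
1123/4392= 1123/4392  =  0.26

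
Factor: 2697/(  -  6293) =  - 3/7  =  - 3^1*7^( - 1 )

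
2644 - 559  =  2085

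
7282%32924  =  7282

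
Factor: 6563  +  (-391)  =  2^2 * 1543^1 = 6172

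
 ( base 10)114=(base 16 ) 72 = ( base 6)310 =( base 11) a4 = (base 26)4A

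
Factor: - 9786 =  - 2^1*3^1 * 7^1 * 233^1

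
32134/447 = 32134/447= 71.89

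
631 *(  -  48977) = - 30904487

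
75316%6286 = 6170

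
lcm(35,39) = 1365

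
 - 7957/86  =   - 93  +  41/86 = - 92.52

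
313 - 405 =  - 92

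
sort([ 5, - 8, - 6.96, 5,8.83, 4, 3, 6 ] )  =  [ - 8, - 6.96, 3,  4,5, 5, 6,8.83]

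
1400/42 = 33 + 1/3 = 33.33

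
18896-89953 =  - 71057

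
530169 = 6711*79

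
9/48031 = 9/48031 = 0.00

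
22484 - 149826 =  - 127342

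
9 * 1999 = 17991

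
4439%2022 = 395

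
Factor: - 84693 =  - 3^1*7^1 *37^1*109^1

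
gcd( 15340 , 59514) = 26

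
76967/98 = 76967/98= 785.38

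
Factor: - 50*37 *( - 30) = 55500= 2^2 * 3^1 *5^3*37^1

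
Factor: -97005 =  - 3^1 *5^1*29^1 * 223^1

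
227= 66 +161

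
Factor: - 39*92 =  - 2^2*3^1 *13^1*23^1 = - 3588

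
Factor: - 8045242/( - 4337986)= 149^ ( - 1)*307^1*13103^1*14557^( -1 ) = 4022621/2168993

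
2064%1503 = 561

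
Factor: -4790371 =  - 23^1*208277^1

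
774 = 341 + 433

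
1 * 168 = 168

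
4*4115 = 16460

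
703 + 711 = 1414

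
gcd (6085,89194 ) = 1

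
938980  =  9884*95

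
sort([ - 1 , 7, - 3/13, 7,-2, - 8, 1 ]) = [  -  8, -2,-1,- 3/13,1,7,7]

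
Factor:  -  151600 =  - 2^4 * 5^2*379^1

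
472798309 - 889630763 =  - 416832454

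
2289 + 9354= 11643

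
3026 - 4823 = - 1797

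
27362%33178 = 27362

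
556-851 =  - 295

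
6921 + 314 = 7235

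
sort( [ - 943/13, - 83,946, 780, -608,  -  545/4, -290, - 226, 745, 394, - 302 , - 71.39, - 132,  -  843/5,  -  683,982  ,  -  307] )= [  -  683, - 608,  -  307, - 302,  -  290, - 226,  -  843/5, - 545/4,-132, - 83, - 943/13, - 71.39, 394, 745, 780, 946, 982]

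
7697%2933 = 1831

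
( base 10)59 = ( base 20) 2J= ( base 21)2H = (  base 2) 111011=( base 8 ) 73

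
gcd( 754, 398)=2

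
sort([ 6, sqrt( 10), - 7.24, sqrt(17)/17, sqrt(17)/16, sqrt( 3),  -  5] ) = [ - 7.24, - 5,sqrt( 17)/17, sqrt( 17 ) /16 , sqrt (3), sqrt(10 ),6]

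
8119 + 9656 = 17775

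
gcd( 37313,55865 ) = 1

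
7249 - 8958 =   -  1709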